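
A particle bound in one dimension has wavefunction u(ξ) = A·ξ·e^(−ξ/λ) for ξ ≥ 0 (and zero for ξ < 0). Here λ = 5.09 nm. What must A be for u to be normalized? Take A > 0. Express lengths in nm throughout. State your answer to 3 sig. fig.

A ≈ 0.174 nm^(-3/2)

We need A² ∫|f|² dξ = 1, taking the integral from 0 to ∞.
With ∫₀^∞ ξ^2 e^(−αξ) dξ = 2!/α^3, ∫|u|² dξ = A²·(λ^3/4).
So A² = (λ^3/4)^(−1).
Substituting λ = 5.09 gives A² = 0.03033, so A = 0.1742.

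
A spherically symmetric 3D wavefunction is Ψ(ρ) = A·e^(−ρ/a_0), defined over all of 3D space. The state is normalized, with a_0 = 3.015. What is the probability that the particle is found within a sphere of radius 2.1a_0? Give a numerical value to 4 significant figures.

With dV = 4πρ²dρ, the probability is ∫|Ψ|² dV over ρ ≤ 2.1a_0.
Normalization gives A² = 1/(π·a_0^3).
In terms of u = ρ/a_0 (A², 4π and the length scale all cancel between numerator and denominator), P = [∫_{0}^{2.1} u^2·e^(-2·u) du] / [∫_{0}^{∞} u^2·e^(-2·u) du].
Using ∫ u^2·e^(-2·u) du = -(2·u^2 + 2·u + 1)·e^(-2·u)/4, the numerator is 1/4 - 701·e^(-21/5)/200 and the denominator is 1/4.
This evaluates to P = 0.78976.

P ≈ 0.7898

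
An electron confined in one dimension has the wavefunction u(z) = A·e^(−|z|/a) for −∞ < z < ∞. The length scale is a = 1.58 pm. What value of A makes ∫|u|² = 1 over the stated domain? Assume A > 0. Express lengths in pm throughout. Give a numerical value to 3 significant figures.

A ≈ 0.796 pm^(-1/2)

Require ∫ |u|² dz = 1 over the whole domain.
With ∫₀^∞ z^0 e^(−αz) dz = 0!/α^1, carrying out the integral gives A² · a.
Substituting a = 1.58 gives A² = 0.6329, so A = 0.7956.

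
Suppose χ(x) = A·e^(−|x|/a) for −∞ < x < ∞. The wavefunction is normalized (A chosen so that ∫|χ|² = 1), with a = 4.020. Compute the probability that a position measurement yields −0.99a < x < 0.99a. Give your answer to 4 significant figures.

P = ∫_{−0.99a}^{0.99a} |χ(x)|² dx.
With A² fixed by ∫|χ|² = 1, i.e. A² = (a)^(−1), substitute and integrate.
By symmetry take twice the x ≥ 0 contribution in numerator and denominator; the 2's cancel. In terms of u = x/a (A² and the length scale cancel between numerator and denominator), P = [∫_{0}^{0.99} e^(-2·u) du] / [∫_{0}^{∞} e^(-2·u) du].
With ∫ e^(-2·u) du = -e^(-2·u)/2 + C, the region integral is 1/2 - e^(-99/50)/2 and the full one is 1/2.
This works out to P = 0.86193.

P ≈ 0.8619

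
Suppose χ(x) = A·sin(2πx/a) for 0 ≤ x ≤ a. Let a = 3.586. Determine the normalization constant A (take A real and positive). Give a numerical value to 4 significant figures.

A ≈ 0.7468

The normalization condition is ∫|χ|² dx = 1 from 0 to a.
The integral (without the A² prefactor) comes out to a/2.
Substituting a = 3.586 gives A² = 0.55772, so A = 0.74681.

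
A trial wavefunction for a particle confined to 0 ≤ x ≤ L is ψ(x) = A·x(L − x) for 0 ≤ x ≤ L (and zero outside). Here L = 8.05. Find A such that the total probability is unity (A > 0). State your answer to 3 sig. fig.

The normalization condition is ∫|ψ|² dx = 1 from 0 to L.
Expanding the polynomial and integrating term by term, with ψ = A·x(L − x), the integral evaluates to A²·[L^5/30].
Hence A² = 1/[L^5/30].
With L = 8.05: A² = 0.0008874 and A = 0.02979.

A ≈ 0.0298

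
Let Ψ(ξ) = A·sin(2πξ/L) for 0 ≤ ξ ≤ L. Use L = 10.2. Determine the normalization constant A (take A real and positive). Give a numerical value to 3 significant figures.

A ≈ 0.443

Normalization requires ∫|Ψ|² dξ = 1, integrated from 0 to L.
With ∫₀^L sin²(nπξ/L) dξ = L/2, carrying out the integral gives A² · L/2.
Setting this equal to 1 gives A² = 1/(L/2).
Substituting L = 10.2 gives A² = 0.1961, so A = 0.4428.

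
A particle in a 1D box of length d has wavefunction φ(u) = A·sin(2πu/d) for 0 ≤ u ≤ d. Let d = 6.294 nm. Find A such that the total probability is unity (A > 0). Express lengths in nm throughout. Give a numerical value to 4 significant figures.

The normalization condition is ∫|φ|² du = 1 from 0 to d.
Using sin²θ = (1 − cos 2θ)/2, carrying out the integral gives A² · d/2.
Setting this equal to 1 gives A² = 1/(d/2).
With d = 6.294: A² = 0.31776 and A = 0.56370.

A ≈ 0.5637 nm^(-1/2)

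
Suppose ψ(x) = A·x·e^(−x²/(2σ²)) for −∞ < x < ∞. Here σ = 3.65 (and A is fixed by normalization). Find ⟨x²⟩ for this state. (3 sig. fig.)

⟨x^2⟩ ≈ 20.0

⟨x²⟩ = ∫ x^2 |ψ|² dx over the full domain.
Since the A² factors cancel between numerator and denominator, ⟨x²⟩ = 3·σ^2/2.
With σ = 3.65, ⟨x^2⟩ = 19.98.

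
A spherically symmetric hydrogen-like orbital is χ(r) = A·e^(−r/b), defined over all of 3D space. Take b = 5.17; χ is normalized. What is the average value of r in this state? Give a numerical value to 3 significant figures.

The expectation value is the |χ|²-weighted average of r: ∫ r|χ|² 4πr² dr.
With ∫₀^∞ r^3 e^(−αr) dr = 3!/α^4, the ratio of the moment integral to the normalization integral gives ⟨r⟩ = 3·b/2.
Putting b = 5.17 gives 7.755.

⟨r⟩ ≈ 7.76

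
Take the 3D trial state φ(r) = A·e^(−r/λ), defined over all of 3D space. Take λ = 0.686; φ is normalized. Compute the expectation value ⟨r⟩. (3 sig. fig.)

⟨r⟩ ≈ 1.03

⟨r⟩ = ∫ r |φ|² 4πr² dr over the full domain.
Recall ∫₀^∞ r^m e^(−r/β) dr = m!·β^(m+1), since the A² factors cancel between numerator and denominator, ⟨r⟩ = 3·λ/2.
With λ = 0.686, ⟨r⟩ = 1.029.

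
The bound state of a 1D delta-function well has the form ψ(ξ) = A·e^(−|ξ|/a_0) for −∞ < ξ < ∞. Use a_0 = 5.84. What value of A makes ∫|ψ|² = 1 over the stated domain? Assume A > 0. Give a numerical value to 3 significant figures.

Normalization requires ∫|ψ|² dξ = 1, integrated from −∞ to ∞.
Using ∫₀^∞ ξⁿ e^(−αξ) dξ = n!/αⁿ⁺¹, ∫|ψ|² dξ = A²·(a_0).
Setting this equal to 1 gives A² = 1/(a_0).
Substituting a_0 = 5.84 gives A² = 0.1712, so A = 0.4138.

A ≈ 0.414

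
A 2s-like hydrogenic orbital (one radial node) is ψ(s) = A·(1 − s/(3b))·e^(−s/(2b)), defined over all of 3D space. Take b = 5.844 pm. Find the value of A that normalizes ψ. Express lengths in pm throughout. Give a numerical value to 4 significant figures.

The normalization condition is ∫|ψ|² 4πs² ds = 1 from 0 to ∞.
In 3D with spherical symmetry the volume element is 4πs² ds.
∫|ψ|² 4πs² ds = A²·(8·π·b^3/3).
Hence A² = 1/[8·π·b^3/3].
With b = 5.844: A² = 0.00059807 and A = 0.024455.

A ≈ 0.02446 pm^(-3/2)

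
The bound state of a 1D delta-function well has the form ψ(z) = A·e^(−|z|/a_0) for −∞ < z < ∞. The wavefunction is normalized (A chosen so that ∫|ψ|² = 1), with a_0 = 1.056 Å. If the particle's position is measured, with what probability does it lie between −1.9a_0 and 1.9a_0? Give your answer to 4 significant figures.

P ≈ 0.9776

The probability is P = ∫ |ψ|² dz over [−1.9a_0, 1.9a_0].
The normalization integral ∫|ψ|²dz over the whole domain equals a_0·A², and A² cancels in the ratio.
Both integrals are even about z = 0, so only the z ≥ 0 halves are needed (the factors of 2 cancel). Substituting u = z/a_0, A² and the length scale cancel in the ratio: P = ∫_{0}^{1.9} e^(-2·u) du / ∫_{0}^{∞} e^(-2·u) du.
Using ∫ e^(-2·u) du = -e^(-2·u)/2, the numerator is 1/2 - e^(-19/5)/2 and the denominator is 1/2.
Taking the ratio, P = 0.97763.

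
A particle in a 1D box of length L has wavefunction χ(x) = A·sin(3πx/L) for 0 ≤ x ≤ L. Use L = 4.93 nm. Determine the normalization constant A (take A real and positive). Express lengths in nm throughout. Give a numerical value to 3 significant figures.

Require ∫ |χ|² dx = 1 over the whole domain.
∫|χ|² dx = A²·(L/2).
Hence A² = 1/[L/2].
With L = 4.93: A² = 0.4057 and A = 0.6369.

A ≈ 0.637 nm^(-1/2)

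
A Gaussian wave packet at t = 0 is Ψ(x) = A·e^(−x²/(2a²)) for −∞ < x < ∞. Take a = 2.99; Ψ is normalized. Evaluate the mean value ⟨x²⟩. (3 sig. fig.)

⟨x^2⟩ ≈ 4.47

By definition ⟨x²⟩ = ∫ x^2 |Ψ(x)|² dx.
Since the A² factors cancel between numerator and denominator, ⟨x²⟩ = a^2/2.
With a = 2.99, ⟨x^2⟩ = 4.470.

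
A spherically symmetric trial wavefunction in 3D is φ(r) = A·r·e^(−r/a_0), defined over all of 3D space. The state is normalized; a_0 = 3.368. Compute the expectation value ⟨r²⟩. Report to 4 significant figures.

⟨r²⟩ = ∫ r^2 |φ|² 4πr² dr over the full domain.
With ∫₀^∞ r^6 e^(−αr) dr = 6!/α^7, since the A² factors cancel between numerator and denominator, ⟨r²⟩ = 15·a_0^2/2.
With a_0 = 3.368, ⟨r^2⟩ = 85.076.

⟨r^2⟩ ≈ 85.08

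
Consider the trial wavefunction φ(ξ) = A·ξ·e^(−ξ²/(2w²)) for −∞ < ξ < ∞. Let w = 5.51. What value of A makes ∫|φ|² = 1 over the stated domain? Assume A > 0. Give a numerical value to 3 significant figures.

Require ∫ |φ|² dξ = 1 over the whole domain.
With φ = A·ξ·e^(−ξ²/(2w²)), the integral evaluates to A²·[√(π)·w^3/2].
Hence A² = 1/[√(π)·w^3/2].
With w = 5.51: A² = 0.006745 and A = 0.08213.

A ≈ 0.0821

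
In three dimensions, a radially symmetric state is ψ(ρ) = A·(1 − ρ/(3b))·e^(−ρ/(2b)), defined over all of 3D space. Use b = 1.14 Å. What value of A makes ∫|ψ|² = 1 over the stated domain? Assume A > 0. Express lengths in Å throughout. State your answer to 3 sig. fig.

Normalization requires ∫|ψ|² 4πρ² dρ = 1, integrated from 0 to ∞.
(Spherical symmetry: dV = 4πρ² dρ.)
Recall ∫₀^∞ ρ^m e^(−ρ/β) dρ = m!·β^(m+1), with ψ = A·(1 − ρ/(3b))·e^(−ρ/(2b)), the integral evaluates to A²·[8·π·b^3/3].
Substituting b = 1.14 gives A² = 0.08057, so A = 0.2838.

A ≈ 0.284 Å^(-3/2)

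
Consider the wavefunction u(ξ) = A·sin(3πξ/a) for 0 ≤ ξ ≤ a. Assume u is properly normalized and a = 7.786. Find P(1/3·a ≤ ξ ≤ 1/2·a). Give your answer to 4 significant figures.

P ≈ 0.1667

P = ∫_{1/3·a}^{1/2·a} |u(ξ)|² dξ.
With A² fixed by ∫|u|² = 1, i.e. A² = (a/2)^(−1), substitute and integrate.
Substituting t = ξ/a, A² and the length scale cancel in the ratio: P = ∫_{1/3}^{1/2} sin(3·π·t)^2 dt / ∫_{0}^{1} sin(3·π·t)^2 dt.
Using ∫ sin(3·π·t)^2 dt = t/2 - sin(6·π·t)/(12·π), the numerator is 1/12 and the denominator is 1/2.
This works out to P = 1/6.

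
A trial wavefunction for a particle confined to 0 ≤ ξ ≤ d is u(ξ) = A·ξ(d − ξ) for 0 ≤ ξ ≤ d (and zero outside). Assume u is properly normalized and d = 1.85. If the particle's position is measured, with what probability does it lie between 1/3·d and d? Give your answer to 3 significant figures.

P = ∫_{1/3·d}^{d} |u(ξ)|² dξ.
The normalization integral ∫|u|²dξ over the whole domain equals d^5/30·A², and A² cancels in the ratio.
In terms of t = ξ/d (A² and the length scale cancel between numerator and denominator), P = [∫_{1/3}^{1} t^2·(1 - t)^2 dt] / [∫_{0}^{1} t^2·(1 - t)^2 dt].
With ∫ t^2·(1 - t)^2 dt = t^3·(6·t^2 - 15·t + 10)/30 + C, the region integral is 32/1215 and the full one is 1/30.
Evaluating gives P = 64/81.

P ≈ 0.790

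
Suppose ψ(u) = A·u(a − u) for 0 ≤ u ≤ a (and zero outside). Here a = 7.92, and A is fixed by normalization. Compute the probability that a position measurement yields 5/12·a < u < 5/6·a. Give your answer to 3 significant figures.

|ψ|² is the probability density, so P = ∫_{5/12·a}^{5/6·a} |ψ|² du.
Since A² = 1/(a^5/30), this is the region integral divided by the full normalization integral.
Substituting t = u/a, A² and the length scale cancel in the ratio: P = ∫_{5/12}^{5/6} t^2·(1 - t)^2 dt / ∫_{0}^{1} t^2·(1 - t)^2 dt.
Using ∫ t^2·(1 - t)^2 dt = t^3·(6·t^2 - 15·t + 10)/30, the numerator is ≈ 0.020596 and the denominator is 1/30.
The result is P = 0.6179.

P ≈ 0.618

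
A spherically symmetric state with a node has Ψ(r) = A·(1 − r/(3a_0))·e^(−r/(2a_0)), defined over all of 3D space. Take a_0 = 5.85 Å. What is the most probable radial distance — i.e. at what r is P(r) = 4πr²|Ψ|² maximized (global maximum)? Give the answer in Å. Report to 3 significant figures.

Set d/dr [P(r) = 4πr²|Ψ|²] = 0 and solve for r > 0.
Solving yields r = a_0.
With a_0 = 5.85, the most probable radial distance is 5.850 Å.

r ≈ 5.85 Å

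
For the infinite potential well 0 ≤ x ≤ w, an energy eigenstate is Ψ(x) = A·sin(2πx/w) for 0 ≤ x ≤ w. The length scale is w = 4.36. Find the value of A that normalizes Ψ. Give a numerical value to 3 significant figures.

A ≈ 0.677

We need A² ∫|f|² dx = 1, taking the integral from 0 to w.
Using sin²θ = (1 − cos 2θ)/2, the integral (without the A² prefactor) comes out to w/2.
Substituting w = 4.36 gives A² = 0.4587, so A = 0.6773.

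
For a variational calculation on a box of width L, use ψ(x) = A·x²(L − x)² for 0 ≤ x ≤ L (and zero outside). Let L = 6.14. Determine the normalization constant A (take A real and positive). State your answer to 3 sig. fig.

We need A² ∫|f|² dx = 1, taking the integral from 0 to L.
Expanding the polynomial and integrating term by term, carrying out the integral gives A² · L^9/630.
So A² = (L^9/630)^(−1).
With L = 6.14: A² = 0.00005080 and A = 0.007127.

A ≈ 0.00713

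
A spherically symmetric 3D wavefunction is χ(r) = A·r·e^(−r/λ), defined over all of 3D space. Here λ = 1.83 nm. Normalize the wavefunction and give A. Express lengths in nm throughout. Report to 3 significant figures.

A ≈ 0.0719 nm^(-5/2)

We need A² ∫|f|² 4πr² dr = 1, taking the integral from 0 to ∞.
(Spherical symmetry: dV = 4πr² dr.)
∫|χ|² 4πr² dr = A²·(3·π·λ^5).
Substituting λ = 1.83 gives A² = 0.005170, so A = 0.07190.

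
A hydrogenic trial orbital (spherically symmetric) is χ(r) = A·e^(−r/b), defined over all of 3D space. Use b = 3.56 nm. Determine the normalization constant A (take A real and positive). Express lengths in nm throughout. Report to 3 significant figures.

Normalization requires ∫|χ|² 4πr² dr = 1, integrated from 0 to ∞.
(Spherical symmetry: dV = 4πr² dr.)
With ∫₀^∞ r^2 e^(−αr) dr = 2!/α^3, carrying out the integral gives A² · π·b^3.
So A² = (π·b^3)^(−1).
Substituting b = 3.56 gives A² = 0.007055, so A = 0.08399.

A ≈ 0.0840 nm^(-3/2)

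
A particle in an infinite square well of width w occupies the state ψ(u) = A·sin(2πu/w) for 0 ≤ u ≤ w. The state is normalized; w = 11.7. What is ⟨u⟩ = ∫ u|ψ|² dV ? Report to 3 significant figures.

⟨u⟩ = ∫ u |ψ|² du over the full domain.
Using sin²θ = (1 − cos 2θ)/2, the ratio of the moment integral to the normalization integral gives ⟨u⟩ = w/2.
Putting w = 11.7 gives 5.850.

⟨u⟩ ≈ 5.85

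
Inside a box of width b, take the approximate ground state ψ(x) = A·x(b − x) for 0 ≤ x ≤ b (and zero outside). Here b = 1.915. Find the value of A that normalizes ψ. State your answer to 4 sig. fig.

A ≈ 1.079

Require ∫ |ψ|² dx = 1 over the whole domain.
Expanding the polynomial and integrating term by term, ∫|ψ|² dx = A²·(b^5/30).
So A² = (b^5/30)^(−1).
With b = 1.915: A² = 1.1649 and A = 1.0793.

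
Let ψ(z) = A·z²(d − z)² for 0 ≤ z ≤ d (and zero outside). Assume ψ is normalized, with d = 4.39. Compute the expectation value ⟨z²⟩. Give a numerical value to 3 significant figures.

⟨z^2⟩ ≈ 5.26

The expectation value is the |ψ|²-weighted average of z^2: ∫ z^2|ψ|² dz.
Expanding the polynomial and integrating term by term, evaluating both integrals, ⟨z²⟩ = 3·d^2/11.
With d = 4.39, ⟨z^2⟩ = 5.256.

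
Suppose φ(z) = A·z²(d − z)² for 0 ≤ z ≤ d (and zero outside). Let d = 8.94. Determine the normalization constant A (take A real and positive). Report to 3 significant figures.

We need A² ∫|f|² dz = 1, taking the integral from 0 to d.
Expanding the polynomial and integrating term by term, carrying out the integral gives A² · d^9/630.
Hence A² = 1/[d^9/630].
Substituting d = 8.94 gives A² = 0.000001727, so A = 0.001314.

A ≈ 0.00131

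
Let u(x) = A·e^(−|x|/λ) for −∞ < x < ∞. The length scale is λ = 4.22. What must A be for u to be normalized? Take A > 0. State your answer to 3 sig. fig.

A ≈ 0.487

Normalization requires ∫|u|² dx = 1, integrated from −∞ to ∞.
∫|u|² dx = A²·(λ).
So A² = (λ)^(−1).
With λ = 4.22: A² = 0.2370 and A = 0.4868.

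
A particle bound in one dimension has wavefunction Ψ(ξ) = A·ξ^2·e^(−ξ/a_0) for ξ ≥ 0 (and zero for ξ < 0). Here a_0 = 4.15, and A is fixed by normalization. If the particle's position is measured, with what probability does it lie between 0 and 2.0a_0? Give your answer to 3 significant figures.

|Ψ|² is the probability density, so P = ∫_{0}^{2.0a_0} |Ψ|² dξ.
With A² fixed by ∫|Ψ|² = 1, i.e. A² = (3·a_0^5/4)^(−1), substitute and integrate.
In terms of u = ξ/a_0 (A² and the length scale cancel between numerator and denominator), P = [∫_{0}^{2.0} u^4·e^(-2·u) du] / [∫_{0}^{∞} u^4·e^(-2·u) du].
An antiderivative of u^4·e^(-2·u) is -(u^4/2 + u^3 + 3·u^2/2 + 3·u/2 + 3/4)·e^(-2·u); evaluating from 0 to 2.0 gives 3/4 - 103·e^(-4)/4, while the full integral is 3/4.
Evaluating gives P = 0.3712.

P ≈ 0.371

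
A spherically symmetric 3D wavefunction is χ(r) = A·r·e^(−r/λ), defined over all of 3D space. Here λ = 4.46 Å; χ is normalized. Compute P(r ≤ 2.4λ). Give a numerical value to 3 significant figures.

P ≈ 0.524

Integrate the radial probability density 4πr²|χ|² over r ≤ 2.4λ.
Normalization gives A² = 1/(3·π·λ^5).
Let u = r/λ; then A², 4π and the length scale all cancel, so P = ∫_{0}^{2.4} u^4·e^(-2·u) du ÷ ∫_{0}^{∞} u^4·e^(-2·u) du.
An antiderivative of u^4·e^(-2·u) is -(u^4/2 + u^3 + 3·u^2/2 + 3·u/2 + 3/4)·e^(-2·u); evaluating from 0 to 2.4 gives ≈ 0.39281, while the full integral is 3/4.
Taking the ratio yields P = 0.5237.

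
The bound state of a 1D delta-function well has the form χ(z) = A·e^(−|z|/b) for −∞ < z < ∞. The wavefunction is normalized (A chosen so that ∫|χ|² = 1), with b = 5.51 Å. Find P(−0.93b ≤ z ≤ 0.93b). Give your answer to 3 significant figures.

P ≈ 0.844

P = ∫_{−0.93b}^{0.93b} |χ(z)|² dz.
Since A² = 1/(b), this is the region integral divided by the full normalization integral.
By symmetry take twice the z ≥ 0 contribution in numerator and denominator; the 2's cancel. In terms of u = z/b (A² and the length scale cancel between numerator and denominator), P = [∫_{0}^{0.93} e^(-2·u) du] / [∫_{0}^{∞} e^(-2·u) du].
An antiderivative of e^(-2·u) is -e^(-2·u)/2; evaluating from 0 to 0.93 gives 1/2 - e^(-93/50)/2, while the full integral is 1/2.
Evaluating gives P = 0.8443.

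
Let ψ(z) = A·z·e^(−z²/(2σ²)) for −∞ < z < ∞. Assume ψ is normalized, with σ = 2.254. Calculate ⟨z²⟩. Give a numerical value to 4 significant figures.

⟨z^2⟩ ≈ 7.621

The expectation value is the |ψ|²-weighted average of z^2: ∫ z^2|ψ|² dz.
With ∫_{−∞}^{∞} z^(2m) e^(−αz²) dz = (2m−1)!!·√π / (2^m α^(m+1/2)), evaluating both integrals, ⟨z²⟩ = 3·σ^2/2.
With σ = 2.254, ⟨z^2⟩ = 7.6208.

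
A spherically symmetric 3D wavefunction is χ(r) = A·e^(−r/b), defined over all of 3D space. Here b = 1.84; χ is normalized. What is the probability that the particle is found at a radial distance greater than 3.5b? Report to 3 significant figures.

Integrate the radial probability density 4πr²|χ|² over r > 3.5b.
A² is fixed by ∫₀^∞ 4πr²|χ|² dr = 1, i.e. A² = (π·b^3)^(−1).
In terms of u = r/b (A², 4π and the length scale all cancel between numerator and denominator), P = [∫_{3.5}^{∞} u^2·e^(-2·u) du] / [∫_{0}^{∞} u^2·e^(-2·u) du].
An antiderivative of u^2·e^(-2·u) is -(2·u^2 + 2·u + 1)·e^(-2·u)/4; evaluating from 3.5 to ∞ gives 65·e^(-7)/8, while the full integral is 1/4.
The region integral divided by the full integral gives P = 0.02964.

P ≈ 0.0296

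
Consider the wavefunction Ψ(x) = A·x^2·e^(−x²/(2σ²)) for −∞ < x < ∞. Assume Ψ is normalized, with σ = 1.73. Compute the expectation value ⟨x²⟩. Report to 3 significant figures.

⟨x^2⟩ ≈ 7.48

The expectation value is the |Ψ|²-weighted average of x^2: ∫ x^2|Ψ|² dx.
Evaluating both integrals, ⟨x²⟩ = 5·σ^2/2.
Putting σ = 1.73 gives 7.482.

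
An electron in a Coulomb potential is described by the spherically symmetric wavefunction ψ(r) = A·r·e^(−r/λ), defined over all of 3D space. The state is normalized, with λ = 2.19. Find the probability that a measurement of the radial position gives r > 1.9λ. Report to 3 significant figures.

With dV = 4πr²dr, the probability is ∫|ψ|² dV over r > 1.9λ.
The full normalization integral is A²·[3·π·λ^5] = 1, fixing A².
Let u = r/λ; then A², 4π and the length scale all cancel, so P = ∫_{1.9}^{∞} u^4·e^(-2·u) du ÷ ∫_{0}^{∞} u^4·e^(-2·u) du.
An antiderivative of u^4·e^(-2·u) is -(u^4/2 + u^3 + 3·u^2/2 + 3·u/2 + 3/4)·e^(-2·u); evaluating from 1.9 to ∞ gives ≈ 0.50088, while the full integral is 3/4.
This evaluates to P = 0.6678.

P ≈ 0.668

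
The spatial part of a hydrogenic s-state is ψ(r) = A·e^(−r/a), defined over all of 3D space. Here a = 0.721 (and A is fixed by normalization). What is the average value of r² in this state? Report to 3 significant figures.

⟨r^2⟩ ≈ 1.56

The expectation value is the |ψ|²-weighted average of r^2: ∫ r^2|ψ|² 4πr² dr.
Recall ∫₀^∞ r^m e^(−r/β) dr = m!·β^(m+1), the ratio of the moment integral to the normalization integral gives ⟨r²⟩ = 3·a^2.
With a = 0.721, ⟨r^2⟩ = 1.560.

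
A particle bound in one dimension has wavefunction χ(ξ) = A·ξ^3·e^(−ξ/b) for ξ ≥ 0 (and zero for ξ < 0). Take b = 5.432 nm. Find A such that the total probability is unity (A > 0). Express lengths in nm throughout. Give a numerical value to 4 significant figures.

We need A² ∫|f|² dξ = 1, taking the integral from 0 to ∞.
Recall ∫₀^∞ ξ^m e^(−ξ/β) dξ = m!·β^(m+1), the integral (without the A² prefactor) comes out to 45·b^7/8.
Setting this equal to 1 gives A² = 1/(45·b^7/8).
With b = 5.432: A² = 0.0000012740 and A = 0.0011287.

A ≈ 0.001129 nm^(-7/2)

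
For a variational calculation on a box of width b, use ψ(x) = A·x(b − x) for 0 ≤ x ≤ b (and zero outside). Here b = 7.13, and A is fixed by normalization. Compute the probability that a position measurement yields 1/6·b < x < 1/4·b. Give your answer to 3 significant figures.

P = ∫_{1/6·b}^{1/4·b} |ψ(x)|² dx.
The normalization integral ∫|ψ|²dx over the whole domain equals b^5/30·A², and A² cancels in the ratio.
In terms of u = x/b (A² and the length scale cancel between numerator and denominator), P = [∫_{1/6}^{1/4} u^2·(1 - u)^2 du] / [∫_{0}^{1} u^2·(1 - u)^2 du].
With ∫ u^2·(1 - u)^2 du = u^3·(6·u^2 - 15·u + 10)/30 + C, the region integral is ≈ 0.0022674 and the full one is 1/30.
Taking the ratio, P = 0.06802.

P ≈ 0.0680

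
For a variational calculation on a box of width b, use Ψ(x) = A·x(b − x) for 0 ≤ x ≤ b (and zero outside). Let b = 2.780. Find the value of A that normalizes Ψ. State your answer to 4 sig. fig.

A ≈ 0.4251

Normalization requires ∫|Ψ|² dx = 1, integrated from 0 to b.
With Ψ = A·x(b − x), the integral evaluates to A²·[b^5/30].
Hence A² = 1/[b^5/30].
Plugging in b = 2.780 yields A = 0.42506.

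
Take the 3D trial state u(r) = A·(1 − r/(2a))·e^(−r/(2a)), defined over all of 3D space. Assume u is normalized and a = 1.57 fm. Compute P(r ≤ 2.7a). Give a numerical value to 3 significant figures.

P = ∫ |u|² 4πr² dr over r ≤ 2.7a.
The full normalization integral is A²·[8·π·a^3] = 1, fixing A².
In terms of t = r/a (A², 4π and the length scale all cancel between numerator and denominator), P = [∫_{0}^{2.7} t^2·(1 - t/2)^2·e^(-t) dt] / [∫_{0}^{∞} t^2·(1 - t/2)^2·e^(-t) dt].
Using ∫ t^2·(1 - t/2)^2·e^(-t) dt = -(t^4/4 + t^2 + 2·t + 2)·e^(-t), the numerator is ≈ 0.11986 and the denominator is 2.
This evaluates to P = 0.05993.

P ≈ 0.0599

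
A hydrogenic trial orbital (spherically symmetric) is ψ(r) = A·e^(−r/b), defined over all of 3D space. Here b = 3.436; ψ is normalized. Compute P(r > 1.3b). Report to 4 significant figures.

With dV = 4πr²dr, the probability is ∫|ψ|² dV over r > 1.3b.
Normalization gives A² = 1/(π·b^3).
In terms of u = r/b (A², 4π and the length scale all cancel between numerator and denominator), P = [∫_{1.3}^{∞} u^2·e^(-2·u) du] / [∫_{0}^{∞} u^2·e^(-2·u) du].
An antiderivative of u^2·e^(-2·u) is -(2·u^2 + 2·u + 1)·e^(-2·u)/4; evaluating from 1.3 to ∞ gives 349·e^(-13/5)/200, while the full integral is 1/4.
Taking the ratio yields P = 0.51843.

P ≈ 0.5184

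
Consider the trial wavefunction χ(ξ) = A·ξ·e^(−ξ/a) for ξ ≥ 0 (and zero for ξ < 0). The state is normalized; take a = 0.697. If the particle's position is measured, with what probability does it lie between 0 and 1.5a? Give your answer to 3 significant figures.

P ≈ 0.577

P = ∫_{0}^{1.5a} |χ(ξ)|² dξ.
The normalization integral ∫|χ|²dξ over the whole domain equals a^3/4·A², and A² cancels in the ratio.
Substituting u = ξ/a, A² and the length scale cancel in the ratio: P = ∫_{0}^{1.5} u^2·e^(-2·u) du / ∫_{0}^{∞} u^2·e^(-2·u) du.
With ∫ u^2·e^(-2·u) du = -(2·u^2 + 2·u + 1)·e^(-2·u)/4 + C, the region integral is 1/4 - 17·e^(-3)/8 and the full one is 1/4.
Evaluating gives P = 0.5768.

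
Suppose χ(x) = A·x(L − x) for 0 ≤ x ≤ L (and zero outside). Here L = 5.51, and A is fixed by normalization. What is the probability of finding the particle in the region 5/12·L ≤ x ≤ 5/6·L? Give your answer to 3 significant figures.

P ≈ 0.618

|χ|² is the probability density, so P = ∫_{5/12·L}^{5/6·L} |χ|² dx.
With A² fixed by ∫|χ|² = 1, i.e. A² = (L^5/30)^(−1), substitute and integrate.
Substituting u = x/L, A² and the length scale cancel in the ratio: P = ∫_{5/12}^{5/6} u^2·(1 - u)^2 du / ∫_{0}^{1} u^2·(1 - u)^2 du.
Using ∫ u^2·(1 - u)^2 du = u^3·(6·u^2 - 15·u + 10)/30, the numerator is ≈ 0.020596 and the denominator is 1/30.
Evaluating gives P = 0.6179.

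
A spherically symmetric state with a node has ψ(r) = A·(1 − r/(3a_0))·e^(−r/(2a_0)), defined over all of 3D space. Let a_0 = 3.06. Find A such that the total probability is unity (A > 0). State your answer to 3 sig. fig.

A ≈ 0.0645

The normalization condition is ∫|ψ|² 4πr² dr = 1 from 0 to ∞.
(Spherical symmetry: dV = 4πr² dr.)
The integral (without the A² prefactor) comes out to 8·π·a_0^3/3.
Setting this equal to 1 gives A² = 1/(8·π·a_0^3/3).
With a_0 = 3.06: A² = 0.004166 and A = 0.06454.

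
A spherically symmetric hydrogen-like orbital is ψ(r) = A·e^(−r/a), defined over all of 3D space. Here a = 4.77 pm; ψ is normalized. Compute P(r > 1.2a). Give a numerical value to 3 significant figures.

With dV = 4πr²dr, the probability is ∫|ψ|² dV over r > 1.2a.
Normalization gives A² = 1/(π·a^3).
Substituting u = r/a, A², 4π and the length scale all cancel in the ratio: P = ∫_{1.2}^{∞} u^2·e^(-2·u) du / ∫_{0}^{∞} u^2·e^(-2·u) du.
Using ∫ u^2·e^(-2·u) du = -(2·u^2 + 2·u + 1)·e^(-2·u)/4, the numerator is 157·e^(-12/5)/100 and the denominator is 1/4.
Taking the ratio yields P = 0.5697.

P ≈ 0.570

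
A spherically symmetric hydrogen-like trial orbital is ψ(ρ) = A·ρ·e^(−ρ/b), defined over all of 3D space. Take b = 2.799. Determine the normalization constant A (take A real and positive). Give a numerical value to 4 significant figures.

A ≈ 0.02485

Require ∫ |ψ|² 4πρ² dρ = 1 over the whole domain.
In 3D with spherical symmetry the volume element is 4πρ² dρ.
Recall ∫₀^∞ ρ^m e^(−ρ/β) dρ = m!·β^(m+1), the integral (without the A² prefactor) comes out to 3·π·b^5.
Hence A² = 1/[3·π·b^5].
Plugging in b = 2.799 yields A = 0.024852.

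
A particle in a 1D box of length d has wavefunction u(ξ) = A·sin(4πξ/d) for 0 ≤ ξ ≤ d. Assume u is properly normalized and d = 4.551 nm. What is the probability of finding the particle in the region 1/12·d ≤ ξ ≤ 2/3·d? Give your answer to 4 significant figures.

P = ∫_{1/12·d}^{2/3·d} |u(ξ)|² dξ.
With A² fixed by ∫|u|² = 1, i.e. A² = (d/2)^(−1), substitute and integrate.
Let t = ξ/d; then A² and the length scale cancel, so P = ∫_{1/12}^{2/3} sin(4·π·t)^2 dt ÷ ∫_{0}^{1} sin(4·π·t)^2 dt.
With ∫ sin(4·π·t)^2 dt = t/2 - sin(4·π·t)·cos(4·π·t)/(8·π) + C, the region integral is √(3)/(16·π) + 7/24 and the full one is 1/2.
This works out to P = √(3)/(8·π) + 7/12.

P ≈ 0.6522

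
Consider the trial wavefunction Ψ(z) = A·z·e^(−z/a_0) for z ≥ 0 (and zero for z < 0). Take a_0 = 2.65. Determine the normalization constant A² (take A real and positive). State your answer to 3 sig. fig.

We need A² ∫|f|² dz = 1, taking the integral from 0 to ∞.
With ∫₀^∞ z^2 e^(−αz) dz = 2!/α^3, with Ψ = A·z·e^(−z/a_0), the integral evaluates to A²·[a_0^3/4].
So A² = (a_0^3/4)^(−1).
Plugging in a_0 = 2.65 yields A = 0.4636.

A^2 ≈ 0.215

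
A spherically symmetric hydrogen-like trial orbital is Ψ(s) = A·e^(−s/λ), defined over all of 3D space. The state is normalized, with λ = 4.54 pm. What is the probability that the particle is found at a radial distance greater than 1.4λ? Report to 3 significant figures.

With dV = 4πs²ds, the probability is ∫|Ψ|² dV over s > 1.4λ.
A² is fixed by ∫₀^∞ 4πs²|Ψ|² ds = 1, i.e. A² = (π·λ^3)^(−1).
In terms of u = s/λ (A², 4π and the length scale all cancel between numerator and denominator), P = [∫_{1.4}^{∞} u^2·e^(-2·u) du] / [∫_{0}^{∞} u^2·e^(-2·u) du].
Using ∫ u^2·e^(-2·u) du = -(2·u^2 + 2·u + 1)·e^(-2·u)/4, the numerator is 193·e^(-14/5)/100 and the denominator is 1/4.
Taking the ratio yields P = 0.4695.

P ≈ 0.469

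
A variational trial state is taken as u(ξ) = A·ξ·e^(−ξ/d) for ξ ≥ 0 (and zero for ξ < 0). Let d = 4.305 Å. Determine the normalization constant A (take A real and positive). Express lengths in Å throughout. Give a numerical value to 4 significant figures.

A ≈ 0.2239 Å^(-3/2)

Require ∫ |u|² dξ = 1 over the whole domain.
Using ∫₀^∞ ξⁿ e^(−αξ) dξ = n!/αⁿ⁺¹, carrying out the integral gives A² · d^3/4.
So A² = (d^3/4)^(−1).
Substituting d = 4.305 gives A² = 0.050135, so A = 0.22391.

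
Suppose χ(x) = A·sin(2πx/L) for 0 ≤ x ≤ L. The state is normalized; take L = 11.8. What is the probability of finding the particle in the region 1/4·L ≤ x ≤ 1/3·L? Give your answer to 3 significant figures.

P ≈ 0.152

|χ|² is the probability density, so P = ∫_{1/4·L}^{1/3·L} |χ|² dx.
Since A² = 1/(L/2), this is the region integral divided by the full normalization integral.
Let u = x/L; then A² and the length scale cancel, so P = ∫_{1/4}^{1/3} sin(2·π·u)^2 du ÷ ∫_{0}^{1} sin(2·π·u)^2 du.
An antiderivative of sin(2·π·u)^2 is u/2 - sin(4·π·u)/(8·π); evaluating from 1/4 to 1/3 gives √(3)/(16·π) + 1/24, while the full integral is 1/2.
Taking the ratio, P = (√(3)/8 + π/12)/π.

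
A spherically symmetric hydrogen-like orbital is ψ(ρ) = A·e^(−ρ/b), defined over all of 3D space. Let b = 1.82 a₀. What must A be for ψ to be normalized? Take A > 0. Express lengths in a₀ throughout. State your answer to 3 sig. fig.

The normalization condition is ∫|ψ|² 4πρ² dρ = 1 from 0 to ∞.
The angular integral contributes 4π, leaving ∫₀^∞ ρ²|ψ|² dρ.
Recall ∫₀^∞ ρ^m e^(−ρ/β) dρ = m!·β^(m+1), the integral (without the A² prefactor) comes out to π·b^3.
Hence A² = 1/[π·b^3].
Plugging in b = 1.82 yields A = 0.2298.

A ≈ 0.230 a₀^(-3/2)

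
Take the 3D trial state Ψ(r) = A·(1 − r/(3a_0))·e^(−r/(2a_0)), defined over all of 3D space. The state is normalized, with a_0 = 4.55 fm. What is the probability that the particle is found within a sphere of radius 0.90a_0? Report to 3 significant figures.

Integrate the radial probability density 4πr²|Ψ|² over r ≤ 0.90a_0.
A² is fixed by ∫₀^∞ 4πr²|Ψ|² dr = 1, i.e. A² = (8·π·a_0^3/3)^(−1).
Let u = r/a_0; then A², 4π and the length scale all cancel, so P = ∫_{0}^{0.90} u^2·(1 - u/3)^2·e^(-u) du ÷ ∫_{0}^{∞} u^2·(1 - u/3)^2·e^(-u) du.
An antiderivative of u^2·(1 - u/3)^2·e^(-u) is (-u^4 + 2·u^3 - 3·u^2 - 6·u - 6)·e^(-u)/9; evaluating from 0 to 0.90 gives ≈ 0.078130, while the full integral is 2/3.
Taking the ratio yields P = 0.1172.

P ≈ 0.117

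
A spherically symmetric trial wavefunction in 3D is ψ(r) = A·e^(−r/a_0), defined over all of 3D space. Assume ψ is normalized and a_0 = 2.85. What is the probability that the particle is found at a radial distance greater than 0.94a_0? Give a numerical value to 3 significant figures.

P ≈ 0.709

P = ∫ |ψ|² 4πr² dr over r > 0.94a_0.
A² is fixed by ∫₀^∞ 4πr²|ψ|² dr = 1, i.e. A² = (π·a_0^3)^(−1).
In terms of u = r/a_0 (A², 4π and the length scale all cancel between numerator and denominator), P = [∫_{0.94}^{∞} u^2·e^(-2·u) du] / [∫_{0}^{∞} u^2·e^(-2·u) du].
With ∫ u^2·e^(-2·u) du = -(2·u^2 + 2·u + 1)·e^(-2·u)/4 + C, the region integral is 5809·e^(-47/25)/5000 and the full one is 1/4.
This evaluates to P = 0.7091.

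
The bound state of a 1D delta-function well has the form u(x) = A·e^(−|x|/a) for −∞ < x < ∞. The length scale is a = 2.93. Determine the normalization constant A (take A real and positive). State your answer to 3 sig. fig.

A ≈ 0.584

The normalization condition is ∫|u|² dx = 1 from −∞ to ∞.
With ∫₀^∞ x^0 e^(−αx) dx = 0!/α^1, the integral (without the A² prefactor) comes out to a.
So A² = (a)^(−1).
Substituting a = 2.93 gives A² = 0.3413, so A = 0.5842.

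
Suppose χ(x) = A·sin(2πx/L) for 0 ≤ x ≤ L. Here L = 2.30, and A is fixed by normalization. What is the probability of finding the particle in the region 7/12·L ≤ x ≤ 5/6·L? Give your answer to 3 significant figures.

P ≈ 0.388

P = ∫_{7/12·L}^{5/6·L} |χ(x)|² dx.
Since A² = 1/(L/2), this is the region integral divided by the full normalization integral.
In terms of u = x/L (A² and the length scale cancel between numerator and denominator), P = [∫_{7/12}^{5/6} sin(2·π·u)^2 du] / [∫_{0}^{1} sin(2·π·u)^2 du].
With ∫ sin(2·π·u)^2 du = u/2 - sin(4·π·u)/(8·π) + C, the region integral is √(3)/(8·π) + 1/8 and the full one is 1/2.
Taking the ratio, P = (√(3) + π)/(4·π).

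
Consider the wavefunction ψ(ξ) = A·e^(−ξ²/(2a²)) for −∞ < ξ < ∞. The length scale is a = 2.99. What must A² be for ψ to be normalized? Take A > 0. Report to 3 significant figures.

We need A² ∫|f|² dξ = 1, taking the integral from −∞ to ∞.
Differentiating ∫e^(−αξ²) dξ = √(π/α) under α to get the higher moments, the integral (without the A² prefactor) comes out to √(π)·a.
Substituting a = 2.99 gives A² = 0.1887, so A = 0.4344.

A^2 ≈ 0.189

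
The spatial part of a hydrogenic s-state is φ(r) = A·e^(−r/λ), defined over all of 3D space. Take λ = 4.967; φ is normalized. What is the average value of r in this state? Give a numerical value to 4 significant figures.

⟨r⟩ ≈ 7.451

By definition ⟨r⟩ = ∫ r |φ(r)|² 4πr² dr.
Using ∫₀^∞ rⁿ e^(−αr) dr = n!/αⁿ⁺¹, evaluating both integrals, ⟨r⟩ = 3·λ/2.
With λ = 4.967, ⟨r⟩ = 7.4505.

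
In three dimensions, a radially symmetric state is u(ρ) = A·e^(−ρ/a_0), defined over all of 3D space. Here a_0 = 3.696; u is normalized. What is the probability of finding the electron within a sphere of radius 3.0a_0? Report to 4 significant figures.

P = ∫ |u|² 4πρ² dρ over ρ ≤ 3.0a_0.
A² is fixed by ∫₀^∞ 4πρ²|u|² dρ = 1, i.e. A² = (π·a_0^3)^(−1).
Substituting t = ρ/a_0, A², 4π and the length scale all cancel in the ratio: P = ∫_{0}^{3.0} t^2·e^(-2·t) dt / ∫_{0}^{∞} t^2·e^(-2·t) dt.
Using ∫ t^2·e^(-2·t) dt = -(2·t^2 + 2·t + 1)·e^(-2·t)/4, the numerator is 1/4 - 25·e^(-6)/4 and the denominator is 1/4.
The region integral divided by the full integral gives P = 0.93803.

P ≈ 0.9380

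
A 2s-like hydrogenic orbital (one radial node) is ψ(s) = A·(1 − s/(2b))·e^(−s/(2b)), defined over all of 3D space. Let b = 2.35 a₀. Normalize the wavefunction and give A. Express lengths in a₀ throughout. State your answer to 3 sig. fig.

The normalization condition is ∫|ψ|² 4πs² ds = 1 from 0 to ∞.
The angular integral contributes 4π, leaving ∫₀^∞ s²|ψ|² ds.
Recall ∫₀^∞ s^m e^(−s/β) ds = m!·β^(m+1), the integral (without the A² prefactor) comes out to 8·π·b^3.
Setting this equal to 1 gives A² = 1/(8·π·b^3).
Plugging in b = 2.35 yields A = 0.05537.

A ≈ 0.0554 a₀^(-3/2)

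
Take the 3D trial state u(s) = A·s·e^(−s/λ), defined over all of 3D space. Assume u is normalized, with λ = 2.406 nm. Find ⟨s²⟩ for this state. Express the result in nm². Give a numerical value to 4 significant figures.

By definition ⟨s²⟩ = ∫ s^2 |u(s)|² 4πs² ds.
Using ∫₀^∞ sⁿ e^(−αs) ds = n!/αⁿ⁺¹, evaluating both integrals, ⟨s²⟩ = 15·λ^2/2.
With λ = 2.406, ⟨s^2⟩ = 43.416.

⟨s^2⟩ ≈ 43.42 nm^2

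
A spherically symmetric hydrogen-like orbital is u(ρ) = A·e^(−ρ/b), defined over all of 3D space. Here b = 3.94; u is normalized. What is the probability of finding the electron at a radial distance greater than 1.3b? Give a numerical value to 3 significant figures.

P ≈ 0.518

P = ∫ |u|² 4πρ² dρ over ρ > 1.3b.
The full normalization integral is A²·[π·b^3] = 1, fixing A².
Substituting t = ρ/b, A², 4π and the length scale all cancel in the ratio: P = ∫_{1.3}^{∞} t^2·e^(-2·t) dt / ∫_{0}^{∞} t^2·e^(-2·t) dt.
Using ∫ t^2·e^(-2·t) dt = -(2·t^2 + 2·t + 1)·e^(-2·t)/4, the numerator is 349·e^(-13/5)/200 and the denominator is 1/4.
The region integral divided by the full integral gives P = 0.5184.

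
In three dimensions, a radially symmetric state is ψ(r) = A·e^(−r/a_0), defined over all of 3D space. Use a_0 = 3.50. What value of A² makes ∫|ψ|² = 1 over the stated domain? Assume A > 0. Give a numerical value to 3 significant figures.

Normalization requires ∫|ψ|² 4πr² dr = 1, integrated from 0 to ∞.
Carrying out the integral gives A² · π·a_0^3.
Plugging in a_0 = 3.50 yields A = 0.08616.

A^2 ≈ 0.00742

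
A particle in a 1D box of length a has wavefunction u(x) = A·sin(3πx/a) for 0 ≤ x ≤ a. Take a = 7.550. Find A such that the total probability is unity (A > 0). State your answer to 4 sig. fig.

A ≈ 0.5147

Normalization requires ∫|u|² dx = 1, integrated from 0 to a.
With ∫₀^a sin²(nπx/a) dx = a/2, with u = A·sin(3πx/a), the integral evaluates to A²·[a/2].
Hence A² = 1/[a/2].
Plugging in a = 7.550 yields A = 0.51469.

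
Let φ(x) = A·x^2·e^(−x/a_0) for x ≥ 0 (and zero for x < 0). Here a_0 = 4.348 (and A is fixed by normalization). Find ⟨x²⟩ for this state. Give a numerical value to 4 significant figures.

The expectation value is the |φ|²-weighted average of x^2: ∫ x^2|φ|² dx.
Recall ∫₀^∞ x^m e^(−x/β) dx = m!·β^(m+1), evaluating both integrals, ⟨x²⟩ = 15·a_0^2/2.
Putting a_0 = 4.348 gives 141.79.

⟨x^2⟩ ≈ 141.8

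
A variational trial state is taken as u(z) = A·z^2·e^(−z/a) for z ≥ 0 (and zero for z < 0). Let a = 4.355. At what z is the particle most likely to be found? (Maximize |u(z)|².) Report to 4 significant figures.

z ≈ 8.710

Differentiate |u(z)|² with respect to z and set to zero.
Solving yields z = 2·a.
With a = 4.355, the most probable position is 8.7100.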